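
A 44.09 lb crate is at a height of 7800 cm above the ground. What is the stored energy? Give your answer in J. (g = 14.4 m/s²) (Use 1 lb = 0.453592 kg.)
Convert to SI: m = 19.9989 kg, h = 78.0 m
PE = mgh = (19.9989)(14.4)(78.0) = 22460 J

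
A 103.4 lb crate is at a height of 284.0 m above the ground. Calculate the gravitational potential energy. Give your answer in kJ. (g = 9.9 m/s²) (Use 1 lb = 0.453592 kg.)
Convert to SI: m = 46.9014 kg, h = 284.0 m
PE = mgh = (46.9014)(9.9)(284.0) = 131868 J = 131.9 kJ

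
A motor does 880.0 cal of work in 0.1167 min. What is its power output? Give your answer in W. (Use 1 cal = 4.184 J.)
Convert to SI: W = 3681.92 J, t = 7.002 s
P = W/t = 3681.92/7.002 = 525.8 W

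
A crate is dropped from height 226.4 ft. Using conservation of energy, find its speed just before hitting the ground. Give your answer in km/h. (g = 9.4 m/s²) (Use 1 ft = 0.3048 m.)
Convert to SI: h = 69.0067 m
mgh = ½mv² ⇒ v = √(2gh) = √(2·9.4·69.0067) = 36.0184 m/s = 129.7 km/h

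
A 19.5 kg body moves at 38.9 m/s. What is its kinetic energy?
KE = ½mv² = ½(19.5)(38.9)² = 14750 J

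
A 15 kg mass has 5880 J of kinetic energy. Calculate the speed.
v = √(2·KE/m) = √(2·5880/15) = 28.0 m/s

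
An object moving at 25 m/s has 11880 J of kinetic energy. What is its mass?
m = 2·KE/v² = 2·11880/(25)² = 38.02 kg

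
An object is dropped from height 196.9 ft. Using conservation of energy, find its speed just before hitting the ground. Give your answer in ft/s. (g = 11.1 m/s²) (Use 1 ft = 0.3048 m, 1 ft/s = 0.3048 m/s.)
Convert to SI: h = 60.0151 m
mgh = ½mv² ⇒ v = √(2gh) = √(2·11.1·60.0151) = 36.5012 m/s = 119.8 ft/s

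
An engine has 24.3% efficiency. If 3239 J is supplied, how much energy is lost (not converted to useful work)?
W_lost = W_in(1 − η) = 3239·(1 − 0.243) = 2452 J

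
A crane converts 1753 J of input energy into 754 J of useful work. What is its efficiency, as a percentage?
η = W_out/W_in = 754/1753 = 43.01%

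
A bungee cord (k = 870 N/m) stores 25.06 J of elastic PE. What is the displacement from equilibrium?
x = √(2·PE/k) = √(2·25.06/870) = 0.24 m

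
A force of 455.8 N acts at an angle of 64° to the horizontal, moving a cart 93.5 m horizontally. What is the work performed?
W = F·d·cosθ = (455.8)(93.5)cos(64°) = 18680 J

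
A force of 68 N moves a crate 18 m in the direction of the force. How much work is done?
W = F·d = (68)(18) = 1224 J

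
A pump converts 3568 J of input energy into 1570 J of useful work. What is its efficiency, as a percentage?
η = W_out/W_in = 1570/3568 = 44.0%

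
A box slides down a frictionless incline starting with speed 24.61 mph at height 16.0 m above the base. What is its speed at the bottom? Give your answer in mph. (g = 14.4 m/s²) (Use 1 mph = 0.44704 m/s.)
Convert to SI: v₀ = 11.0017 m/s, h = 16.0 m
½mv₀² + mgh = ½mv² ⇒ v = √(v₀² + 2gh) = √(11.0017² + 2·14.4·16.0) = 24.1213 m/s = 53.96 mph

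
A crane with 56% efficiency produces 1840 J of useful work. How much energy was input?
W_in = W_out/η = 1840/0.56 = 3286 J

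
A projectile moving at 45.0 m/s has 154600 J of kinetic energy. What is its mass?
m = 2·KE/v² = 2·154600/(45.0)² = 152.7 kg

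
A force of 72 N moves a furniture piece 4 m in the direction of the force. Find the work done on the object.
W = F·d = (72)(4) = 288.0 J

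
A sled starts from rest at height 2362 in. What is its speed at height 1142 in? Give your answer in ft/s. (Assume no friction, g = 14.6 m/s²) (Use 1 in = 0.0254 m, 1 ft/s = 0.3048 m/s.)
Convert to SI: h₁−h₂ = 30.988 m
mgh₁ = mgh₂ + ½mv² ⇒ v = √(2g(h₁−h₂)) = √(2·14.6·30.988) = 30.0807 m/s = 98.69 ft/s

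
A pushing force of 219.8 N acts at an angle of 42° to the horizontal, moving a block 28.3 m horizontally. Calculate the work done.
W = F·d·cosθ = (219.8)(28.3)cos(42°) = 4623 J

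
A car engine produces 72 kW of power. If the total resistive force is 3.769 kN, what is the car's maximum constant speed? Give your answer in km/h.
Convert to SI: F = 3769.0 N
P = Fv ⇒ v = P/F = 72000 W/3769.0 N = 19.1032 m/s = 68.77 km/h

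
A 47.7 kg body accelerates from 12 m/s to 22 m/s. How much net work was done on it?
W = ΔKE = ½m(v₂² − v₁²) = ½(47.7)(22² − 12²) = 8109.0 J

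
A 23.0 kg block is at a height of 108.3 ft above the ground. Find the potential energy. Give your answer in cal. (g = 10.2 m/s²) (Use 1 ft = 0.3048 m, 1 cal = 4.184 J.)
Convert to SI: m = 23.0 kg, h = 33.0098 m
PE = mgh = (23.0)(10.2)(33.0098) = 7744.11 J = 1851 cal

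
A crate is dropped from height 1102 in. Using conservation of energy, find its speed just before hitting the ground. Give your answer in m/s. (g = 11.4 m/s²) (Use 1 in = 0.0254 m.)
Convert to SI: h = 27.9908 m
mgh = ½mv² ⇒ v = √(2gh) = √(2·11.4·27.9908) = 25.26 m/s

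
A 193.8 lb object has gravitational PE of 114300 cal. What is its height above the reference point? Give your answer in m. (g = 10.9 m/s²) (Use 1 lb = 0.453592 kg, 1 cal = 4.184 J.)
Convert to SI: m = 87.9061 kg, PE = 478231 J
h = PE/(mg) = 478231/(87.9061·10.9) = 499.1 m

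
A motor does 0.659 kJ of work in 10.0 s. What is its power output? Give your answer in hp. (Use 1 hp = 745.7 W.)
Convert to SI: W = 659.0 J, t = 10.0 s
P = W/t = 659.0/10.0 = 65.9 W = 0.08837 hp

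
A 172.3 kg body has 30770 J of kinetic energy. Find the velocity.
v = √(2·KE/m) = √(2·30770/172.3) = 18.9 m/s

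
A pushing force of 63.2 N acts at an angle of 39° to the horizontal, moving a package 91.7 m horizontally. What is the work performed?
W = F·d·cosθ = (63.2)(91.7)cos(39°) = 4504 J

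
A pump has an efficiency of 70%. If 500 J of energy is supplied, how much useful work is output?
W_out = η·W_in = 0.7·500 = 350.0 J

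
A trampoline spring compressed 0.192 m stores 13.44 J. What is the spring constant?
k = 2·PE/x² = 2·13.44/(0.192)² = 729.2 N/m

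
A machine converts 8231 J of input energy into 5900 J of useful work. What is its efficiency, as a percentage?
η = W_out/W_in = 5900/8231 = 71.68%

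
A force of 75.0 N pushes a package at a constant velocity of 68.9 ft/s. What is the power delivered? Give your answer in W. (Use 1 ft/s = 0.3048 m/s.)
Convert to SI: F = 75.0 N, v = 21.0007 m/s
P = Fv = (75.0)(21.0007) = 1575 W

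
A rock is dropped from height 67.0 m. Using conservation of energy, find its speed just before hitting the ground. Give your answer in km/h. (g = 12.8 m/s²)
mgh = ½mv² ⇒ v = √(2gh) = √(2·12.8·67.0) = 41.415 m/s = 149.1 km/h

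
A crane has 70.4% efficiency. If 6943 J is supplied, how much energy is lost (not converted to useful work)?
W_lost = W_in(1 − η) = 6943·(1 − 0.704) = 2055 J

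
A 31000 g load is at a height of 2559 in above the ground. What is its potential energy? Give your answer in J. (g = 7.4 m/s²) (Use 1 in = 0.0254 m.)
Convert to SI: m = 31.0 kg, h = 64.9986 m
PE = mgh = (31.0)(7.4)(64.9986) = 14910 J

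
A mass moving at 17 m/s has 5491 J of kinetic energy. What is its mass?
m = 2·KE/v² = 2·5491/(17)² = 38.0 kg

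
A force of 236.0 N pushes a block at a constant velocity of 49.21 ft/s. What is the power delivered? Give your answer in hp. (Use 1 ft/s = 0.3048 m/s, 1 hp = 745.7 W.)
Convert to SI: F = 236.0 N, v = 14.9992 m/s
P = Fv = (236.0)(14.9992) = 3539.81 W = 4.747 hp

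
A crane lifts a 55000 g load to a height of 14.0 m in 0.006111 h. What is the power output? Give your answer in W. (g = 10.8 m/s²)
Convert to SI: m = 55.0 kg, h = 14.0 m, t = 21.9996 s
P = mgh/t = (55.0)(10.8)(14.0)/21.9996 = 378.0 W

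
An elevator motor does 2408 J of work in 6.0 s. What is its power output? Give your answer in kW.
P = W/t = 2408.0/6.0 = 401.333 W = 0.4013 kW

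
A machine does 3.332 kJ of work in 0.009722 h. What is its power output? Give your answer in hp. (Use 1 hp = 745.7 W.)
Convert to SI: W = 3332.0 J, t = 34.9992 s
P = W/t = 3332.0/34.9992 = 95.2022 W = 0.1277 hp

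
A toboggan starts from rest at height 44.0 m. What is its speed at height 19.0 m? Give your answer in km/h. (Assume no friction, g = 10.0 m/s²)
mgh₁ = mgh₂ + ½mv² ⇒ v = √(2g(h₁−h₂)) = √(2·10.0·25.0) = 22.3607 m/s = 80.5 km/h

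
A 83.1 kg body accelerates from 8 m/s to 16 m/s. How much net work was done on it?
W = ΔKE = ½m(v₂² − v₁²) = ½(83.1)(16² − 8²) = 7977.6 J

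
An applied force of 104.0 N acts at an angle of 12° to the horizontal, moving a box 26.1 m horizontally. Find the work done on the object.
W = F·d·cosθ = (104.0)(26.1)cos(12°) = 2655 J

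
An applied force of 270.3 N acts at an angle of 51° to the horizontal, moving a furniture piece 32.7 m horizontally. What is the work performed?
W = F·d·cosθ = (270.3)(32.7)cos(51°) = 5562 J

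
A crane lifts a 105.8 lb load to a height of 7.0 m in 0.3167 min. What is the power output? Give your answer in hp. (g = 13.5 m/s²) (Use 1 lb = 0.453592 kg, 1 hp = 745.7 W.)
Convert to SI: m = 47.99 kg, h = 7.0 m, t = 19.002 s
P = mgh/t = (47.99)(13.5)(7.0)/19.002 = 238.662 W = 0.3201 hp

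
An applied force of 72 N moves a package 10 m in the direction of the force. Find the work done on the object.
W = F·d = (72)(10) = 720.0 J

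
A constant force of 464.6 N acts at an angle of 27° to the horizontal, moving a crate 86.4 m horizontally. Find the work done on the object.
W = F·d·cosθ = (464.6)(86.4)cos(27°) = 35770 J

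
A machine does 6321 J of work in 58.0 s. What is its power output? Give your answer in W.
P = W/t = 6321.0/58.0 = 109.0 W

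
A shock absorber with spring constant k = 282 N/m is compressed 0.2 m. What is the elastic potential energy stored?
PE = ½kx² = ½(282)(0.2)² = 5.64 J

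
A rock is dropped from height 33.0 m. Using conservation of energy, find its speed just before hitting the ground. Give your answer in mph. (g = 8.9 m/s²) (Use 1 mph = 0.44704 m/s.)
mgh = ½mv² ⇒ v = √(2gh) = √(2·8.9·33.0) = 24.2363 m/s = 54.22 mph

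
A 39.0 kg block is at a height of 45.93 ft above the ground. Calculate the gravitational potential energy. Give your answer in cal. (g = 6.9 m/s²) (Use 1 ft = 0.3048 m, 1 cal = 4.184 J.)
Convert to SI: m = 39.0 kg, h = 13.9995 m
PE = mgh = (39.0)(6.9)(13.9995) = 3767.26 J = 900.4 cal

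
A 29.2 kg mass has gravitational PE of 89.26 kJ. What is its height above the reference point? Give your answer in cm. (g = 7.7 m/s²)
Convert to SI: m = 29.2 kg, PE = 89260.0 J
h = PE/(mg) = 89260.0/(29.2·7.7) = 396.993 m = 39700 cm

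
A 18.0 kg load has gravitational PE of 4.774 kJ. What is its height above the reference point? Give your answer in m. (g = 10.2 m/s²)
Convert to SI: m = 18.0 kg, PE = 4774.0 J
h = PE/(mg) = 4774.0/(18.0·10.2) = 26.0 m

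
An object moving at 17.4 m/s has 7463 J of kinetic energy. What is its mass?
m = 2·KE/v² = 2·7463/(17.4)² = 49.3 kg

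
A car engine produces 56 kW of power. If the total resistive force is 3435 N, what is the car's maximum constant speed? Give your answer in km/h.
P = Fv ⇒ v = P/F = 56000 W/3435.0 N = 16.3028 m/s = 58.69 km/h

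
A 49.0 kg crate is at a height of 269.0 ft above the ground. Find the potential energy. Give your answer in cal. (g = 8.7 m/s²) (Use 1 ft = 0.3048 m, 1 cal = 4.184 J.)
Convert to SI: m = 49.0 kg, h = 81.9912 m
PE = mgh = (49.0)(8.7)(81.9912) = 34952.8 J = 8354 cal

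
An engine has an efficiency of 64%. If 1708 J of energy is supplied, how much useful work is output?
W_out = η·W_in = 0.64·1708 = 1093.12 J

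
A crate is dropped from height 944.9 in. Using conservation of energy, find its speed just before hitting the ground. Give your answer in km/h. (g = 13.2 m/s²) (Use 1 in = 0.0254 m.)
Convert to SI: h = 24.0005 m
mgh = ½mv² ⇒ v = √(2gh) = √(2·13.2·24.0005) = 25.1717 m/s = 90.62 km/h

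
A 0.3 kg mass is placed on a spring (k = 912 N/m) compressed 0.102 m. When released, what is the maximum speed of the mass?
½kx² = ½mv² ⇒ v = x√(k/m) = (0.102)√(912/0.3) = 5.624 m/s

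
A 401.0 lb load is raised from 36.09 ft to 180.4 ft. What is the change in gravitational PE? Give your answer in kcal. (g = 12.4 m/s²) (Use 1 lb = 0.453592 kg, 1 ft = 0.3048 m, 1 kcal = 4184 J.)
Convert to SI: m = 181.89 kg, Δh = 43.9857 m
ΔPE = mgΔh = (181.89)(12.4)(43.9857) = 99207.1 J = 23.71 kcal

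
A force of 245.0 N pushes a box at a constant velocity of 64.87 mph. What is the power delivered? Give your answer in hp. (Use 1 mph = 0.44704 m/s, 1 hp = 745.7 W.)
Convert to SI: F = 245.0 N, v = 28.9995 m/s
P = Fv = (245.0)(28.9995) = 7104.87 W = 9.528 hp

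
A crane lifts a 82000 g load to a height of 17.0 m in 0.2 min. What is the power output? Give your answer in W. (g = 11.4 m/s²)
Convert to SI: m = 82.0 kg, h = 17.0 m, t = 12.0 s
P = mgh/t = (82.0)(11.4)(17.0)/12.0 = 1324 W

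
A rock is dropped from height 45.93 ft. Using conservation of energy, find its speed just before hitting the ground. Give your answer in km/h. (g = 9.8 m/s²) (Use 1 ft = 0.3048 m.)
Convert to SI: h = 13.9995 m
mgh = ½mv² ⇒ v = √(2gh) = √(2·9.8·13.9995) = 16.5647 m/s = 59.63 km/h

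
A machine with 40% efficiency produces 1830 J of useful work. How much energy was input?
W_in = W_out/η = 1830/0.4 = 4575 J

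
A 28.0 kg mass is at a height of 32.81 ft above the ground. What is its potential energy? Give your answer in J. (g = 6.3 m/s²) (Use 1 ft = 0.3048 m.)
Convert to SI: m = 28.0 kg, h = 10.0005 m
PE = mgh = (28.0)(6.3)(10.0005) = 1764 J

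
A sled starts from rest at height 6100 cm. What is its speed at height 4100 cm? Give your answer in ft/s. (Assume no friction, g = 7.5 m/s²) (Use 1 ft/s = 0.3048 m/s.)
Convert to SI: h₁−h₂ = 20.0 m
mgh₁ = mgh₂ + ½mv² ⇒ v = √(2g(h₁−h₂)) = √(2·7.5·20.0) = 17.3205 m/s = 56.83 ft/s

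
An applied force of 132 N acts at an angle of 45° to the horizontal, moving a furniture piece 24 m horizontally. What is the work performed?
W = F·d·cosθ = (132)(24)cos(45°) = 2240 J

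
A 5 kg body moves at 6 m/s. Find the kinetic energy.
KE = ½mv² = ½(5)(6)² = 90.0 J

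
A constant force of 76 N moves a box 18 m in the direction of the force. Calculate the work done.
W = F·d = (76)(18) = 1368 J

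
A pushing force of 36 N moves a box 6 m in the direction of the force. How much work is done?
W = F·d = (36)(6) = 216.0 J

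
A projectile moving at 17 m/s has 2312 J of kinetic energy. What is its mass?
m = 2·KE/v² = 2·2312/(17)² = 16.0 kg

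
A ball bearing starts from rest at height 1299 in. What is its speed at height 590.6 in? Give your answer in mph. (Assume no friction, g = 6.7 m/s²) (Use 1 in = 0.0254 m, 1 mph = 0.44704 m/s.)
Convert to SI: h₁−h₂ = 17.9934 m
mgh₁ = mgh₂ + ½mv² ⇒ v = √(2g(h₁−h₂)) = √(2·6.7·17.9934) = 15.5278 m/s = 34.73 mph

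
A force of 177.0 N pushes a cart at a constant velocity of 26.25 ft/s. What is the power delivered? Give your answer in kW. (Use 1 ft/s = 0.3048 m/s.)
Convert to SI: F = 177.0 N, v = 8.001 m/s
P = Fv = (177.0)(8.001) = 1416.18 W = 1.416 kW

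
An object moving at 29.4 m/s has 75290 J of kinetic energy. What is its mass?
m = 2·KE/v² = 2·75290/(29.4)² = 174.2 kg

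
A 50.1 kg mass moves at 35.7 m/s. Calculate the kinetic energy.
KE = ½mv² = ½(50.1)(35.7)² = 31930 J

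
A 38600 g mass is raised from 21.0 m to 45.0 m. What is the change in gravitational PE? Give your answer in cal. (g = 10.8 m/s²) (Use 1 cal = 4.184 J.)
Convert to SI: m = 38.6 kg, Δh = 24.0 m
ΔPE = mgΔh = (38.6)(10.8)(24.0) = 10005.1 J = 2391 cal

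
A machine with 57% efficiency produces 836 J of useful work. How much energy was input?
W_in = W_out/η = 836/0.57 = 1467 J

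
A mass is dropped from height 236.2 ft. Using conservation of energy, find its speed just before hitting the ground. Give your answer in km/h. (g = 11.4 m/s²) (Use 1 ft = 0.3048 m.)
Convert to SI: h = 71.9938 m
mgh = ½mv² ⇒ v = √(2gh) = √(2·11.4·71.9938) = 40.5149 m/s = 145.9 km/h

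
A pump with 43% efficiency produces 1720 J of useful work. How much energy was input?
W_in = W_out/η = 1720/0.43 = 4000 J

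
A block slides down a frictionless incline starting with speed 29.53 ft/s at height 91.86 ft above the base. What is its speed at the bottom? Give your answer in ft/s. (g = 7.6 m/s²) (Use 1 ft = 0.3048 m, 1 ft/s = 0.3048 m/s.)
Convert to SI: v₀ = 9.00074 m/s, h = 27.9989 m
½mv₀² + mgh = ½mv² ⇒ v = √(v₀² + 2gh) = √(9.00074² + 2·7.6·27.9989) = 22.5077 m/s = 73.84 ft/s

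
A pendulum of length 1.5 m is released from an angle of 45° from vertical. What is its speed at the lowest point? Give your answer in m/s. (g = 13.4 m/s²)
h = L(1 − cosθ) = 1.5(1 − cos45°) = 0.43934 m
v = √(2gh) = √(2·13.4·0.43934) = 3.431 m/s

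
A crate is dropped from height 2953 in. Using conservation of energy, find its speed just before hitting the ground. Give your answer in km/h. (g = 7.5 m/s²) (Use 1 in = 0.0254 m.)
Convert to SI: h = 75.0062 m
mgh = ½mv² ⇒ v = √(2gh) = √(2·7.5·75.0062) = 33.5424 m/s = 120.8 km/h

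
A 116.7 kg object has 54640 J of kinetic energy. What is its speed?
v = √(2·KE/m) = √(2·54640/116.7) = 30.6 m/s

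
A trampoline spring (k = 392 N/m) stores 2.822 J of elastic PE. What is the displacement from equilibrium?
x = √(2·PE/k) = √(2·2.822/392) = 0.12 m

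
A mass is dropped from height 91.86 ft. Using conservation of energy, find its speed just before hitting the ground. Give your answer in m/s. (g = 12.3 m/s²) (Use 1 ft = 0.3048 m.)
Convert to SI: h = 27.9989 m
mgh = ½mv² ⇒ v = √(2gh) = √(2·12.3·27.9989) = 26.24 m/s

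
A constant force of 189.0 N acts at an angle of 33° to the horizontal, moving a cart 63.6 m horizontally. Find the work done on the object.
W = F·d·cosθ = (189.0)(63.6)cos(33°) = 10080 J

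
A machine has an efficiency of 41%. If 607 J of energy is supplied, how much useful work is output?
W_out = η·W_in = 0.41·607 = 248.87 J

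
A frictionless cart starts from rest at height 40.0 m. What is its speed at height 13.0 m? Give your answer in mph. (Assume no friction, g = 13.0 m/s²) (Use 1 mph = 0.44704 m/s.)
mgh₁ = mgh₂ + ½mv² ⇒ v = √(2g(h₁−h₂)) = √(2·13.0·27.0) = 26.4953 m/s = 59.27 mph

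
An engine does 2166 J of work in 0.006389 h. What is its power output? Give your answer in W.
Convert to SI: W = 2166.0 J, t = 23.0004 s
P = W/t = 2166.0/23.0004 = 94.17 W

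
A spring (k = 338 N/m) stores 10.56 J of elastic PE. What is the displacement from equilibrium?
x = √(2·PE/k) = √(2·10.56/338) = 0.25 m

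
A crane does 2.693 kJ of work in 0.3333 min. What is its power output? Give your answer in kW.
Convert to SI: W = 2693.0 J, t = 19.998 s
P = W/t = 2693.0/19.998 = 134.663 W = 0.1347 kW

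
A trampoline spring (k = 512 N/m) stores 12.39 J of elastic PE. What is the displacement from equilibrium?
x = √(2·PE/k) = √(2·12.39/512) = 0.22 m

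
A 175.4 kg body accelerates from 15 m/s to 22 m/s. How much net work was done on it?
W = ΔKE = ½m(v₂² − v₁²) = ½(175.4)(22² − 15²) = 22714.3 J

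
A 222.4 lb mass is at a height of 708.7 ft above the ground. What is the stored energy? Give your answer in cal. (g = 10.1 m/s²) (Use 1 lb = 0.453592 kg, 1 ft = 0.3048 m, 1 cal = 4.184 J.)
Convert to SI: m = 100.879 kg, h = 216.012 m
PE = mgh = (100.879)(10.1)(216.012) = 220089 J = 52600 cal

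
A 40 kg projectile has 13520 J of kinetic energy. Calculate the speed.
v = √(2·KE/m) = √(2·13520/40) = 26.0 m/s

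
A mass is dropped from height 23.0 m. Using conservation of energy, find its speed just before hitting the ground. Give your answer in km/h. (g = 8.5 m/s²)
mgh = ½mv² ⇒ v = √(2gh) = √(2·8.5·23.0) = 19.7737 m/s = 71.19 km/h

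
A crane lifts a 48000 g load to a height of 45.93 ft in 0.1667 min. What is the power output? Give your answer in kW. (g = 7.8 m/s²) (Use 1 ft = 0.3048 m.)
Convert to SI: m = 48.0 kg, h = 13.9995 m, t = 10.002 s
P = mgh/t = (48.0)(7.8)(13.9995)/10.002 = 524.035 W = 0.524 kW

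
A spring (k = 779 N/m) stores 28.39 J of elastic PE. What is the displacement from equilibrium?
x = √(2·PE/k) = √(2·28.39/779) = 0.27 m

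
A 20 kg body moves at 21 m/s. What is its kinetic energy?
KE = ½mv² = ½(20)(21)² = 4410.0 J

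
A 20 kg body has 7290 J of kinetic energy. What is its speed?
v = √(2·KE/m) = √(2·7290/20) = 27.0 m/s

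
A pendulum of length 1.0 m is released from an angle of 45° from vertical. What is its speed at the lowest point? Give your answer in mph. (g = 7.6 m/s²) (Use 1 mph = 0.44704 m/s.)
h = L(1 − cosθ) = 1.0(1 − cos45°) = 0.292893 m
v = √(2gh) = √(2·7.6·0.292893) = 2.10997 m/s = 4.72 mph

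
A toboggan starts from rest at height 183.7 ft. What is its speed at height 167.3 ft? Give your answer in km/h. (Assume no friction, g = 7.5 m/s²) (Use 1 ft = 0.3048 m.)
Convert to SI: h₁−h₂ = 4.99872 m
mgh₁ = mgh₂ + ½mv² ⇒ v = √(2g(h₁−h₂)) = √(2·7.5·4.99872) = 8.65915 m/s = 31.17 km/h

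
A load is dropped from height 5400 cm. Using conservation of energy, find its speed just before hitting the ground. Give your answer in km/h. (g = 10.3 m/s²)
Convert to SI: h = 54.0 m
mgh = ½mv² ⇒ v = √(2gh) = √(2·10.3·54.0) = 33.3527 m/s = 120.1 km/h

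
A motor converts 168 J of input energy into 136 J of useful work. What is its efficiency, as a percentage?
η = W_out/W_in = 136/168 = 80.95%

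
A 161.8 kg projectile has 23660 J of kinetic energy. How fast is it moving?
v = √(2·KE/m) = √(2·23660/161.8) = 17.1 m/s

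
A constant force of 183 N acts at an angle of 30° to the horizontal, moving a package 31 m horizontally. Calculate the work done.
W = F·d·cosθ = (183)(31)cos(30°) = 4913 J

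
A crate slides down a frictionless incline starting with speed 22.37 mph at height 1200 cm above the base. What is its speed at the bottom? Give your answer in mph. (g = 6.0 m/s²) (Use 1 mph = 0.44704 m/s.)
Convert to SI: v₀ = 10.0003 m/s, h = 12.0 m
½mv₀² + mgh = ½mv² ⇒ v = √(v₀² + 2gh) = √(10.0003² + 2·6.0·12.0) = 15.6207 m/s = 34.94 mph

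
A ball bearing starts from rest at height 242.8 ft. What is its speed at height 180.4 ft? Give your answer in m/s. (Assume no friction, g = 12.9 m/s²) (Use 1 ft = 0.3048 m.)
Convert to SI: h₁−h₂ = 19.0195 m
mgh₁ = mgh₂ + ½mv² ⇒ v = √(2g(h₁−h₂)) = √(2·12.9·19.0195) = 22.15 m/s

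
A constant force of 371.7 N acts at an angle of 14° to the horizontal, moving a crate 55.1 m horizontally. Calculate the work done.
W = F·d·cosθ = (371.7)(55.1)cos(14°) = 19870 J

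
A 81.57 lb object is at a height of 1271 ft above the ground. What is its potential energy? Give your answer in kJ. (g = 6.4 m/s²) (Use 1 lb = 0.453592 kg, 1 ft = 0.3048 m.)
Convert to SI: m = 36.9995 kg, h = 387.401 m
PE = mgh = (36.9995)(6.4)(387.401) = 91735.3 J = 91.74 kJ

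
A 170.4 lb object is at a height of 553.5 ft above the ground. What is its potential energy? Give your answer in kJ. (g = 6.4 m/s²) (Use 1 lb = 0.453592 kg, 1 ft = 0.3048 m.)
Convert to SI: m = 77.2921 kg, h = 168.707 m
PE = mgh = (77.2921)(6.4)(168.707) = 83454.1 J = 83.45 kJ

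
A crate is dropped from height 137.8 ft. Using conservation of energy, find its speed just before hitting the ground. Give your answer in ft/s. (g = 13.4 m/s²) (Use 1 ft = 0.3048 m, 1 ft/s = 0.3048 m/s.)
Convert to SI: h = 42.0014 m
mgh = ½mv² ⇒ v = √(2gh) = √(2·13.4·42.0014) = 33.5505 m/s = 110.1 ft/s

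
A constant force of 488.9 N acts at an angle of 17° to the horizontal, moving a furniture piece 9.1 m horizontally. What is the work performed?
W = F·d·cosθ = (488.9)(9.1)cos(17°) = 4255 J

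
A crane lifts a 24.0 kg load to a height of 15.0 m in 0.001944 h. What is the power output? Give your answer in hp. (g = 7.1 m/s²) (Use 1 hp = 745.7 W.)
Convert to SI: m = 24.0 kg, h = 15.0 m, t = 6.9984 s
P = mgh/t = (24.0)(7.1)(15.0)/6.9984 = 365.226 W = 0.4898 hp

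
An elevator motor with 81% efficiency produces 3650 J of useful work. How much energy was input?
W_in = W_out/η = 3650/0.81 = 4506 J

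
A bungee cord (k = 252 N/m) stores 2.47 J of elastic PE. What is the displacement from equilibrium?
x = √(2·PE/k) = √(2·2.47/252) = 0.14 m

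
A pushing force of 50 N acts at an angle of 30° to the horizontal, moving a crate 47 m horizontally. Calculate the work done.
W = F·d·cosθ = (50)(47)cos(30°) = 2035 J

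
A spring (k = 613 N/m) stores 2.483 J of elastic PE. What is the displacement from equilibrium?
x = √(2·PE/k) = √(2·2.483/613) = 0.09001 m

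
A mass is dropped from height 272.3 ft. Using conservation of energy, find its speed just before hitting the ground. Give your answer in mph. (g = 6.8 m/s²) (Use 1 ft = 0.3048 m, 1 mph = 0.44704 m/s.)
Convert to SI: h = 82.997 m
mgh = ½mv² ⇒ v = √(2gh) = √(2·6.8·82.997) = 33.597 m/s = 75.15 mph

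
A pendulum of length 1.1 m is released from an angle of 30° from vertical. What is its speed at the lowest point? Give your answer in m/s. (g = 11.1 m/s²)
h = L(1 − cosθ) = 1.1(1 − cos30°) = 0.147372 m
v = √(2gh) = √(2·11.1·0.147372) = 1.809 m/s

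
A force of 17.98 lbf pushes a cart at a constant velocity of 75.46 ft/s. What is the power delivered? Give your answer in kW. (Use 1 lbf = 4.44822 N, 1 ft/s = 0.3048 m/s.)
Convert to SI: F = 79.979 N, v = 23.0002 m/s
P = Fv = (79.979)(23.0002) = 1839.53 W = 1.84 kW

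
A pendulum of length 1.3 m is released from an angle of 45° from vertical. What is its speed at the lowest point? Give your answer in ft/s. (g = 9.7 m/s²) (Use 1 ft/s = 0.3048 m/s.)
h = L(1 − cosθ) = 1.3(1 − cos45°) = 0.380761 m
v = √(2gh) = √(2·9.7·0.380761) = 2.71786 m/s = 8.917 ft/s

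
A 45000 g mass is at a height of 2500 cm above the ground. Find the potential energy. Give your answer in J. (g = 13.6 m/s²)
Convert to SI: m = 45.0 kg, h = 25.0 m
PE = mgh = (45.0)(13.6)(25.0) = 15300 J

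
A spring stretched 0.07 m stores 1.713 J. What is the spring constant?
k = 2·PE/x² = 2·1.713/(0.07)² = 699.2 N/m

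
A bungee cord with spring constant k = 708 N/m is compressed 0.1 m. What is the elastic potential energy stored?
PE = ½kx² = ½(708)(0.1)² = 3.54 J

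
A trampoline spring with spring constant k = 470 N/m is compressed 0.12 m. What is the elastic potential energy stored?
PE = ½kx² = ½(470)(0.12)² = 3.384 J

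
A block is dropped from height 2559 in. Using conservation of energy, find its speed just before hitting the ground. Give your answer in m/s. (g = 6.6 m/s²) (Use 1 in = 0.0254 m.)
Convert to SI: h = 64.9986 m
mgh = ½mv² ⇒ v = √(2gh) = √(2·6.6·64.9986) = 29.29 m/s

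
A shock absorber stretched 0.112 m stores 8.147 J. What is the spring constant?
k = 2·PE/x² = 2·8.147/(0.112)² = 1299 N/m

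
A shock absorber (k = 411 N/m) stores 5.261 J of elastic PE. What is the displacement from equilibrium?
x = √(2·PE/k) = √(2·5.261/411) = 0.16 m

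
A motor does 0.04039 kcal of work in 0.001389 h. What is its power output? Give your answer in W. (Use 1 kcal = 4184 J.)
Convert to SI: W = 168.992 J, t = 5.0004 s
P = W/t = 168.992/5.0004 = 33.8 W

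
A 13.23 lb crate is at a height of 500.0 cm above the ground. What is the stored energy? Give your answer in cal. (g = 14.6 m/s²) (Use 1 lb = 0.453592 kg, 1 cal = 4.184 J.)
Convert to SI: m = 6.00102 kg, h = 5.0 m
PE = mgh = (6.00102)(14.6)(5.0) = 438.075 J = 104.7 cal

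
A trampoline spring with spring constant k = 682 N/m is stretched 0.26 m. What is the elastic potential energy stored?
PE = ½kx² = ½(682)(0.26)² = 23.05 J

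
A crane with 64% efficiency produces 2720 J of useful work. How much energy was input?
W_in = W_out/η = 2720/0.64 = 4250 J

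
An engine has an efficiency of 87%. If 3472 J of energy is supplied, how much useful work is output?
W_out = η·W_in = 0.87·3472 = 3020.64 J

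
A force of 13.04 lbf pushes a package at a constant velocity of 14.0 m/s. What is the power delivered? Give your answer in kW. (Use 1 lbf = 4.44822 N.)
Convert to SI: F = 58.0048 N, v = 14.0 m/s
P = Fv = (58.0048)(14.0) = 812.067 W = 0.8121 kW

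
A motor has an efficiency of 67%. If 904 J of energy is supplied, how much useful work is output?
W_out = η·W_in = 0.67·904 = 605.68 J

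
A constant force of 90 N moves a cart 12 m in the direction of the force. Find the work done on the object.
W = F·d = (90)(12) = 1080 J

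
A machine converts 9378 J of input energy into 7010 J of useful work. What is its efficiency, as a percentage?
η = W_out/W_in = 7010/9378 = 74.75%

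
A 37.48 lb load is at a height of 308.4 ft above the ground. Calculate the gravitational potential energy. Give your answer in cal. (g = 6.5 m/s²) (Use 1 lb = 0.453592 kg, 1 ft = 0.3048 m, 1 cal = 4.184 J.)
Convert to SI: m = 17.0006 kg, h = 94.0003 m
PE = mgh = (17.0006)(6.5)(94.0003) = 10387.4 J = 2483 cal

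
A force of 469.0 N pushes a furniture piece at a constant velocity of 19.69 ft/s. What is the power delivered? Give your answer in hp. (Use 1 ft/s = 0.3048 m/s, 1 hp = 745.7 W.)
Convert to SI: F = 469.0 N, v = 6.00151 m/s
P = Fv = (469.0)(6.00151) = 2814.71 W = 3.775 hp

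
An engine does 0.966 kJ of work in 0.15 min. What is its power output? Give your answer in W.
Convert to SI: W = 966.0 J, t = 9.0 s
P = W/t = 966.0/9.0 = 107.3 W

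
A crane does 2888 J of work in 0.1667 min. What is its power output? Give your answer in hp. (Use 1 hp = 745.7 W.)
Convert to SI: W = 2888.0 J, t = 10.002 s
P = W/t = 2888.0/10.002 = 288.742 W = 0.3872 hp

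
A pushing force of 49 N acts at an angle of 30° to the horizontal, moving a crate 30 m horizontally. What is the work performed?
W = F·d·cosθ = (49)(30)cos(30°) = 1273 J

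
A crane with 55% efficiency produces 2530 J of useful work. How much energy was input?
W_in = W_out/η = 2530/0.55 = 4600 J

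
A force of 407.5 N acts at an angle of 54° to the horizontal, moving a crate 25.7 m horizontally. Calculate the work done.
W = F·d·cosθ = (407.5)(25.7)cos(54°) = 6156 J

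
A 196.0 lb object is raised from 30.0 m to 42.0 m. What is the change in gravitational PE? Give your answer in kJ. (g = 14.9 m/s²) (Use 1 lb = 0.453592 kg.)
Convert to SI: m = 88.904 kg, Δh = 12.0 m
ΔPE = mgΔh = (88.904)(14.9)(12.0) = 15896.0 J = 15.9 kJ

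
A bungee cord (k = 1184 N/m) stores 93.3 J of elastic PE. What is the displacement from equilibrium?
x = √(2·PE/k) = √(2·93.3/1184) = 0.397 m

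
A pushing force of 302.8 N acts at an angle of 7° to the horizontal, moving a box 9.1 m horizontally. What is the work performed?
W = F·d·cosθ = (302.8)(9.1)cos(7°) = 2735 J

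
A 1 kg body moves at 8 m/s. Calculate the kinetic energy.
KE = ½mv² = ½(1)(8)² = 32.0 J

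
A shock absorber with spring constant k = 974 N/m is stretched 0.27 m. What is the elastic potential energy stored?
PE = ½kx² = ½(974)(0.27)² = 35.5 J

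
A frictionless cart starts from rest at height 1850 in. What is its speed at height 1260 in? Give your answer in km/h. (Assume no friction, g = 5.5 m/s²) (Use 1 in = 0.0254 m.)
Convert to SI: h₁−h₂ = 14.986 m
mgh₁ = mgh₂ + ½mv² ⇒ v = √(2g(h₁−h₂)) = √(2·5.5·14.986) = 12.8392 m/s = 46.22 km/h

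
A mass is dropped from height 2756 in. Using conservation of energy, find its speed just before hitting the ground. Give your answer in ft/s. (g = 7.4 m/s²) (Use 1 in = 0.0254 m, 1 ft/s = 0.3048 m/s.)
Convert to SI: h = 70.0024 m
mgh = ½mv² ⇒ v = √(2gh) = √(2·7.4·70.0024) = 32.1875 m/s = 105.6 ft/s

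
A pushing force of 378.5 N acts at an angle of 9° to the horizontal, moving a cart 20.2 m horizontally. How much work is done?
W = F·d·cosθ = (378.5)(20.2)cos(9°) = 7552 J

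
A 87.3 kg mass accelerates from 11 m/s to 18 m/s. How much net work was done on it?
W = ΔKE = ½m(v₂² − v₁²) = ½(87.3)(18² − 11²) = 8860.95 J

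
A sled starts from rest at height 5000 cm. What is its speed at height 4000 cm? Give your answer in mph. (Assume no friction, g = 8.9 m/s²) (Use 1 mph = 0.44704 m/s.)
Convert to SI: h₁−h₂ = 10.0 m
mgh₁ = mgh₂ + ½mv² ⇒ v = √(2g(h₁−h₂)) = √(2·8.9·10.0) = 13.3417 m/s = 29.84 mph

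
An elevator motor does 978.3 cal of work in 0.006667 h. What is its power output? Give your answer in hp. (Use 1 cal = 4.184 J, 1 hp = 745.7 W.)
Convert to SI: W = 4093.21 J, t = 24.0012 s
P = W/t = 4093.21/24.0012 = 170.542 W = 0.2287 hp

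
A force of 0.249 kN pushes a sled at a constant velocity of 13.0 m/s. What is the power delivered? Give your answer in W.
Convert to SI: F = 249.0 N, v = 13.0 m/s
P = Fv = (249.0)(13.0) = 3237 W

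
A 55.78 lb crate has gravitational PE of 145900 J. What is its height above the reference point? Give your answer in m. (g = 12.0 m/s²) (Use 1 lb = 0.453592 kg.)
Convert to SI: m = 25.3014 kg, PE = 145900 J
h = PE/(mg) = 145900/(25.3014·12.0) = 480.5 m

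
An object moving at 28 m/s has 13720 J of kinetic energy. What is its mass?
m = 2·KE/v² = 2·13720/(28)² = 35.0 kg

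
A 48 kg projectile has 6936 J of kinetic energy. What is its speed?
v = √(2·KE/m) = √(2·6936/48) = 17.0 m/s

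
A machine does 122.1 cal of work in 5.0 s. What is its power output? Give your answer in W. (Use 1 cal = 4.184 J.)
Convert to SI: W = 510.866 J, t = 5.0 s
P = W/t = 510.866/5.0 = 102.2 W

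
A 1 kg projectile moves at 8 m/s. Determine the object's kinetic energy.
KE = ½mv² = ½(1)(8)² = 32.0 J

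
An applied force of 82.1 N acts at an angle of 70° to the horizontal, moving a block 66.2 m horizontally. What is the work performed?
W = F·d·cosθ = (82.1)(66.2)cos(70°) = 1859 J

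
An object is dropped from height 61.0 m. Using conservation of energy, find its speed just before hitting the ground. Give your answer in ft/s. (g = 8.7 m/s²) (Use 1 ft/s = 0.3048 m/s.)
mgh = ½mv² ⇒ v = √(2gh) = √(2·8.7·61.0) = 32.5791 m/s = 106.9 ft/s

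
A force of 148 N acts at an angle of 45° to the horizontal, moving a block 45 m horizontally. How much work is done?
W = F·d·cosθ = (148)(45)cos(45°) = 4709 J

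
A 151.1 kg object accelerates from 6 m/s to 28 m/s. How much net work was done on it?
W = ΔKE = ½m(v₂² − v₁²) = ½(151.1)(28² − 6²) = 56511.4 J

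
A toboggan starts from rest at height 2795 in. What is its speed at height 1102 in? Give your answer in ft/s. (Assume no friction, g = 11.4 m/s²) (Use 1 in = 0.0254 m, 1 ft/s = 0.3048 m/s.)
Convert to SI: h₁−h₂ = 43.0022 m
mgh₁ = mgh₂ + ½mv² ⇒ v = √(2g(h₁−h₂)) = √(2·11.4·43.0022) = 31.3121 m/s = 102.7 ft/s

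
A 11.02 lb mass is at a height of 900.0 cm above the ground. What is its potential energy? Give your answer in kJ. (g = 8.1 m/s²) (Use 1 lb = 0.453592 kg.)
Convert to SI: m = 4.99858 kg, h = 9.0 m
PE = mgh = (4.99858)(8.1)(9.0) = 364.397 J = 0.3644 kJ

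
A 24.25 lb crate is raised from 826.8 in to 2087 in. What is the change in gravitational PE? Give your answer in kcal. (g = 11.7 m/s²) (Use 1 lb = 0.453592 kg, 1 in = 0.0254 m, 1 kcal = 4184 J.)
Convert to SI: m = 10.9996 kg, Δh = 32.0091 m
ΔPE = mgΔh = (10.9996)(11.7)(32.0091) = 4119.42 J = 0.9846 kcal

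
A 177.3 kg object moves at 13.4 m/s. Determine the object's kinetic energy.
KE = ½mv² = ½(177.3)(13.4)² = 15920 J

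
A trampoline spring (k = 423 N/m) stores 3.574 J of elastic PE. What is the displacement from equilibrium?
x = √(2·PE/k) = √(2·3.574/423) = 0.13 m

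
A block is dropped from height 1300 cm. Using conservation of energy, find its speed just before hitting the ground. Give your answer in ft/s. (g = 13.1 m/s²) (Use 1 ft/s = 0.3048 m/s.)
Convert to SI: h = 13.0 m
mgh = ½mv² ⇒ v = √(2gh) = √(2·13.1·13.0) = 18.4554 m/s = 60.55 ft/s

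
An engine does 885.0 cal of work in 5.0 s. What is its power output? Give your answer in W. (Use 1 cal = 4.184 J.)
Convert to SI: W = 3702.84 J, t = 5.0 s
P = W/t = 3702.84/5.0 = 740.6 W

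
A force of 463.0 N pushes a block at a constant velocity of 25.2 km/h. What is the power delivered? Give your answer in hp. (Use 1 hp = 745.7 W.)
Convert to SI: F = 463.0 N, v = 7.0 m/s
P = Fv = (463.0)(7.0) = 3241.0 W = 4.346 hp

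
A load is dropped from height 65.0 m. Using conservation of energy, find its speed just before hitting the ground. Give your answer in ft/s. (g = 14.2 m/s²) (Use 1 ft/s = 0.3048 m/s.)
mgh = ½mv² ⇒ v = √(2gh) = √(2·14.2·65.0) = 42.9651 m/s = 141.0 ft/s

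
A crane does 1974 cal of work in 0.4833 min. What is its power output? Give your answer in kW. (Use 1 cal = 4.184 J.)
Convert to SI: W = 8259.22 J, t = 28.998 s
P = W/t = 8259.22/28.998 = 284.82 W = 0.2848 kW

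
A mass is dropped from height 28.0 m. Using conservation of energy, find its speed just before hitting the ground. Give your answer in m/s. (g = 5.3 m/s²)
mgh = ½mv² ⇒ v = √(2gh) = √(2·5.3·28.0) = 17.23 m/s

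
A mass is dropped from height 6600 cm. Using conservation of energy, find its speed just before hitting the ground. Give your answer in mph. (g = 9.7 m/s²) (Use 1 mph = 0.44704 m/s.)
Convert to SI: h = 66.0 m
mgh = ½mv² ⇒ v = √(2gh) = √(2·9.7·66.0) = 35.7827 m/s = 80.04 mph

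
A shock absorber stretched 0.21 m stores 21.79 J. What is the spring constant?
k = 2·PE/x² = 2·21.79/(0.21)² = 988.2 N/m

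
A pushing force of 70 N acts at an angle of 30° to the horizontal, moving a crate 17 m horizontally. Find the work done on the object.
W = F·d·cosθ = (70)(17)cos(30°) = 1031 J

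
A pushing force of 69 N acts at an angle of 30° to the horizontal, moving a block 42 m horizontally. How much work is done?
W = F·d·cosθ = (69)(42)cos(30°) = 2510 J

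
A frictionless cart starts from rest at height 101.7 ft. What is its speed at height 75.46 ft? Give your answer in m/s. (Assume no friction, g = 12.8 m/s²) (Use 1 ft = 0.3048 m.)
Convert to SI: h₁−h₂ = 7.99795 m
mgh₁ = mgh₂ + ½mv² ⇒ v = √(2g(h₁−h₂)) = √(2·12.8·7.99795) = 14.31 m/s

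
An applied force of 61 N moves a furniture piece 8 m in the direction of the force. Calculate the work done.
W = F·d = (61)(8) = 488.0 J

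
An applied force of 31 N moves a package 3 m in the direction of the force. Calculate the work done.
W = F·d = (31)(3) = 93.0 J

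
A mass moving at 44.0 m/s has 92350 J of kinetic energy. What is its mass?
m = 2·KE/v² = 2·92350/(44.0)² = 95.4 kg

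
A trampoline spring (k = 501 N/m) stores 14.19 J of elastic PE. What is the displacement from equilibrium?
x = √(2·PE/k) = √(2·14.19/501) = 0.238 m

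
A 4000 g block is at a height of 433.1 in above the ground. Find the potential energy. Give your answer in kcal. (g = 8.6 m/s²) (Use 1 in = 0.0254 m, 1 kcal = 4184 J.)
Convert to SI: m = 4.0 kg, h = 11.0007 m
PE = mgh = (4.0)(8.6)(11.0007) = 378.425 J = 0.09045 kcal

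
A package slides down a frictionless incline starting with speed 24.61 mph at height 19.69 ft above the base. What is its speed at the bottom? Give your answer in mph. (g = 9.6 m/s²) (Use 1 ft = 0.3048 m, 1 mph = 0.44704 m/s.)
Convert to SI: v₀ = 11.0017 m/s, h = 6.00151 m
½mv₀² + mgh = ½mv² ⇒ v = √(v₀² + 2gh) = √(11.0017² + 2·9.6·6.00151) = 15.3709 m/s = 34.38 mph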